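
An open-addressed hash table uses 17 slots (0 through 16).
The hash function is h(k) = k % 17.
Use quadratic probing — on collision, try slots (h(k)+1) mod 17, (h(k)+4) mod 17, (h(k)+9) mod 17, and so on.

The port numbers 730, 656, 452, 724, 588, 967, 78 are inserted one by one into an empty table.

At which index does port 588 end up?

2

730 hashes to 16; slot 16 is free → place at 16.
656 hashes to 10; slot 10 is free → place at 10.
452 hashes to 10; 10 taken → place at 11.
724 hashes to 10; 10,11 taken → place at 14.
588 hashes to 10; 10,11,14 taken → place at 2.
967 hashes to 15; slot 15 is free → place at 15.
78 hashes to 10; 10,11,14,2 taken → place at 9.
Table: [∅, ∅, 588, ∅, ∅, ∅, ∅, ∅, ∅, 78, 656, 452, ∅, ∅, 724, 967, 730]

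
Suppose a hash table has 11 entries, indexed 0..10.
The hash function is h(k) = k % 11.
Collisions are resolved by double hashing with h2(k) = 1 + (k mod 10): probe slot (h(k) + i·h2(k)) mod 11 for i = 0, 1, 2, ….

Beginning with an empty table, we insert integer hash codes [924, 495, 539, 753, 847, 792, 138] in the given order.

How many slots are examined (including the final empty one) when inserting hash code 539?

924 hashes to 0; slot 0 is free => place at 0.
495 hashes to 0, h2=6; 0 taken => place at 6.
539 hashes to 0, h2=10; 0 taken => place at 10.
753 hashes to 5; slot 5 is free => place at 5.
847 hashes to 0, h2=8; 0 taken => place at 8.
792 hashes to 0, h2=3; 0 taken => place at 3.
138 hashes to 6, h2=9; 6 taken => place at 4.
Table: [924, ∅, ∅, 792, 138, 753, 495, ∅, 847, ∅, 539]

2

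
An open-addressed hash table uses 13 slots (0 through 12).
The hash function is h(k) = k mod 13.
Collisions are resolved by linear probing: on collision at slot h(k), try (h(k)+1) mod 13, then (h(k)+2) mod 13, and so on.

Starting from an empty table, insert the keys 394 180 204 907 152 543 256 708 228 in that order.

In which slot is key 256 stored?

394: h=4 → slot 4
180: h=11 → slot 11
204: h=9 → slot 9
907: h=10 → slot 10
152: h=9, probe 9,10,11,12 → slot 12
543: h=10, probe 10,11,12,0 → slot 0
256: h=9, probe 9,10,11,12,0,1 → slot 1
708: h=6 → slot 6
228: h=7 → slot 7
Table: [543, 256, _, _, 394, _, 708, 228, _, 204, 907, 180, 152]

1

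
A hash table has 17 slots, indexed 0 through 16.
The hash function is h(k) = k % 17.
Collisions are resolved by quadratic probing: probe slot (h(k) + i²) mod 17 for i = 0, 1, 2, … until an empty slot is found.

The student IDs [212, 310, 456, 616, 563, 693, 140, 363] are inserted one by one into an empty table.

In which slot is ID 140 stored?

Insert 212: h=8, slot 8 empty -> index 8.
Insert 310: h=4, slot 4 empty -> index 4.
Insert 456: h=14, slot 14 empty -> index 14.
Insert 616: h=4, slot 4 occupied -> index 5.
Insert 563: h=2, slot 2 empty -> index 2.
Insert 693: h=13, slot 13 empty -> index 13.
Insert 140: h=4, slots 4,5,8,13 occupied -> index 3.
Insert 363: h=6, slot 6 empty -> index 6.
Table: [_, _, 563, 140, 310, 616, 363, _, 212, _, _, _, _, 693, 456, _, _]

3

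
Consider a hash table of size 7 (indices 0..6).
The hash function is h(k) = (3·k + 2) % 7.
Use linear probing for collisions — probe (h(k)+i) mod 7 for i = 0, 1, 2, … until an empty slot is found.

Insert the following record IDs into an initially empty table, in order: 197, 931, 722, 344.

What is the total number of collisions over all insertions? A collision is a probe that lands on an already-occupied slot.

Insert 197: h=5, slot 5 empty -> index 5.
Insert 931: h=2, slot 2 empty -> index 2.
Insert 722: h=5, slot 5 occupied -> index 6.
Insert 344: h=5, slots 5,6 occupied -> index 0.
Table: [344, -, 931, -, -, 197, 722]

3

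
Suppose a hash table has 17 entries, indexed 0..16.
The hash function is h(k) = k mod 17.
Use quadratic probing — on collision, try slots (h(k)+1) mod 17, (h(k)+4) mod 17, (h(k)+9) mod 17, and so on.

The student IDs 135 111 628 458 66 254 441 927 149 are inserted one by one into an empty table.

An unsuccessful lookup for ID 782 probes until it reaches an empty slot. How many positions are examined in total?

2

Insert 135: h=16, slot 16 empty → index 16.
Insert 111: h=9, slot 9 empty → index 9.
Insert 628: h=16, slot 16 occupied → index 0.
Insert 458: h=16, slots 16,0 occupied → index 3.
Insert 66: h=15, slot 15 empty → index 15.
Insert 254: h=16, slots 16,0,3 occupied → index 8.
Insert 441: h=16, slots 16,0,3,8,15 occupied → index 7.
Insert 927: h=9, slot 9 occupied → index 10.
Insert 149: h=13, slot 13 empty → index 13.
Table: [628, -, -, 458, -, -, -, 441, 254, 111, 927, -, -, 149, -, 66, 135]
Lookup 782: h=0, probe 0,1 → slot 1 empty, not found.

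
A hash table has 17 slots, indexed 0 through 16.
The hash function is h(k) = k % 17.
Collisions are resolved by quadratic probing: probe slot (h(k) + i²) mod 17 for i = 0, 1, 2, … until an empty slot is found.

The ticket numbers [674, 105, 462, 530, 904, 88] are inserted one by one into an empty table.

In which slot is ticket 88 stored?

674 hashes to 11; slot 11 is free → place at 11.
105 hashes to 3; slot 3 is free → place at 3.
462 hashes to 3; 3 taken → place at 4.
530 hashes to 3; 3,4 taken → place at 7.
904 hashes to 3; 3,4,7 taken → place at 12.
88 hashes to 3; 3,4,7,12 taken → place at 2.
Table: [∅, ∅, 88, 105, 462, ∅, ∅, 530, ∅, ∅, ∅, 674, 904, ∅, ∅, ∅, ∅]

2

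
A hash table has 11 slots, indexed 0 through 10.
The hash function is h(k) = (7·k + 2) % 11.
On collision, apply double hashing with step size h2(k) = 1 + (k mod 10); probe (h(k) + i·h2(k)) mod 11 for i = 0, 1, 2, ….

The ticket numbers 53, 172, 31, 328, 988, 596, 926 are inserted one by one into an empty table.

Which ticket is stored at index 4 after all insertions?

53: h=10 => slot 10
172: h=7 => slot 7
31: h=10, h2=2, probe 10,1 => slot 1
328: h=10, h2=9, probe 10,8 => slot 8
988: h=10, h2=9, probe 10,8,6 => slot 6
596: h=5 => slot 5
926: h=5, h2=7, probe 5,1,8,4 => slot 4
Table: [., 31, ., ., 926, 596, 988, 172, 328, ., 53]

926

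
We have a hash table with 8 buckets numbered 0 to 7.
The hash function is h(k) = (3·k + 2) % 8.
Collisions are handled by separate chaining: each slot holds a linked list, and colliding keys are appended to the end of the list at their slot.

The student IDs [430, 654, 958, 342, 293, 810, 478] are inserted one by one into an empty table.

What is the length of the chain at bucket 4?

430 -> bucket 4
654 -> bucket 4 (collision)
958 -> bucket 4 (collision)
342 -> bucket 4 (collision)
293 -> bucket 1
810 -> bucket 0
478 -> bucket 4 (collision)
Final buckets:
0: 810
1: 293
2: -
3: -
4: 430 -> 654 -> 958 -> 342 -> 478
5: -
6: -
7: -

5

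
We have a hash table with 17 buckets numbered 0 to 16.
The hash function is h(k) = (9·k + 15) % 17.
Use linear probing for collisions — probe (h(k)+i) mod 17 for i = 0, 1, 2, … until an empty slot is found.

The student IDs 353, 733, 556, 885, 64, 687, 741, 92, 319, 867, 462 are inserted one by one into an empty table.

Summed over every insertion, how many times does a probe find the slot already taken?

6

Insert 353: h=13, slot 13 empty → index 13.
Insert 733: h=16, slot 16 empty → index 16.
Insert 556: h=4, slot 4 empty → index 4.
Insert 885: h=7, slot 7 empty → index 7.
Insert 64: h=13, slot 13 occupied → index 14.
Insert 687: h=10, slot 10 empty → index 10.
Insert 741: h=3, slot 3 empty → index 3.
Insert 92: h=10, slot 10 occupied → index 11.
Insert 319: h=13, slots 13,14 occupied → index 15.
Insert 867: h=15, slots 15,16 occupied → index 0.
Insert 462: h=8, slot 8 empty → index 8.
Table: [867, -, -, 741, 556, -, -, 885, 462, -, 687, 92, -, 353, 64, 319, 733]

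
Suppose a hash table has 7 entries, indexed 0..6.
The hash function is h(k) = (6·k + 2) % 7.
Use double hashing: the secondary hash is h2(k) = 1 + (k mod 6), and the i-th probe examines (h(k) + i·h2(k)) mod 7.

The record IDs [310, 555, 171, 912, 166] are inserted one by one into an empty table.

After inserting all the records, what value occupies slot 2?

310 hashes to 0; slot 0 is free → place at 0.
555 hashes to 0, h2=4; 0 taken → place at 4.
171 hashes to 6; slot 6 is free → place at 6.
912 hashes to 0, h2=1; 0 taken → place at 1.
166 hashes to 4, h2=5; 4 taken → place at 2.
Table: [310, 912, 166, -, 555, -, 171]

166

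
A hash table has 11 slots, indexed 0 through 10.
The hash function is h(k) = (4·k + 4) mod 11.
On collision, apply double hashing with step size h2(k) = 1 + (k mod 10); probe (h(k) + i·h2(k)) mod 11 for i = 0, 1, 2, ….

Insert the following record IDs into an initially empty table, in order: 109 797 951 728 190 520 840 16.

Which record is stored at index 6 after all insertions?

Insert 109: h=0, slot 0 empty => index 0.
Insert 797: h=2, slot 2 empty => index 2.
Insert 951: h=2, h2=2, slot 2 occupied => index 4.
Insert 728: h=1, slot 1 empty => index 1.
Insert 190: h=5, slot 5 empty => index 5.
Insert 520: h=5, h2=1, slot 5 occupied => index 6.
Insert 840: h=9, slot 9 empty => index 9.
Insert 16: h=2, h2=7, slots 2,9,5,1 occupied => index 8.
Table: [109, 728, 797, -, 951, 190, 520, -, 16, 840, -]

520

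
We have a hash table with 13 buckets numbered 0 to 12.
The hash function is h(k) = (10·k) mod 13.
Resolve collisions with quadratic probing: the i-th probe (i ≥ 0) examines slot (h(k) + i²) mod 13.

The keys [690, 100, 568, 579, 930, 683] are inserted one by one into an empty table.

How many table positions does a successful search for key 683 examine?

3

Insert 690: h=10, slot 10 empty → index 10.
Insert 100: h=12, slot 12 empty → index 12.
Insert 568: h=12, slot 12 occupied → index 0.
Insert 579: h=5, slot 5 empty → index 5.
Insert 930: h=5, slot 5 occupied → index 6.
Insert 683: h=5, slots 5,6 occupied → index 9.
Table: [568, —, —, —, —, 579, 930, —, —, 683, 690, —, 100]
Lookup 683: h=5, probe 5,6,9 → found at 9.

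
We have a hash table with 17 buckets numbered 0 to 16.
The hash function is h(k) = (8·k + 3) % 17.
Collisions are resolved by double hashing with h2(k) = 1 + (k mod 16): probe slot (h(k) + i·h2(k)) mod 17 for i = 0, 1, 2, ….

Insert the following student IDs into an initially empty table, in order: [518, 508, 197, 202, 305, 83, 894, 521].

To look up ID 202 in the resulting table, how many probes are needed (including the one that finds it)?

3

518: h=16 -> slot 16
508: h=4 -> slot 4
197: h=15 -> slot 15
202: h=4, h2=11, probe 4,15,9 -> slot 9
305: h=12 -> slot 12
83: h=4, h2=4, probe 4,8 -> slot 8
894: h=15, h2=15, probe 15,13 -> slot 13
521: h=6 -> slot 6
Table: [∅, ∅, ∅, ∅, 508, ∅, 521, ∅, 83, 202, ∅, ∅, 305, 894, ∅, 197, 518]
Lookup 202: h=4, h2=11, probe 4,15,9 → found at 9.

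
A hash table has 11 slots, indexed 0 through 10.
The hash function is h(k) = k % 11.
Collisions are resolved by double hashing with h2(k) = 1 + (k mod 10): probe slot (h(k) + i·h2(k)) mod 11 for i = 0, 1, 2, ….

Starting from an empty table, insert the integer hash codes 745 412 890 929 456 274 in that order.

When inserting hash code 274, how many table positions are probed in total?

745 hashes to 8; slot 8 is free -> place at 8.
412 hashes to 5; slot 5 is free -> place at 5.
890 hashes to 10; slot 10 is free -> place at 10.
929 hashes to 5, h2=10; 5 taken -> place at 4.
456 hashes to 5, h2=7; 5 taken -> place at 1.
274 hashes to 10, h2=5; 10,4 taken -> place at 9.
Table: [_, 456, _, _, 929, 412, _, _, 745, 274, 890]

3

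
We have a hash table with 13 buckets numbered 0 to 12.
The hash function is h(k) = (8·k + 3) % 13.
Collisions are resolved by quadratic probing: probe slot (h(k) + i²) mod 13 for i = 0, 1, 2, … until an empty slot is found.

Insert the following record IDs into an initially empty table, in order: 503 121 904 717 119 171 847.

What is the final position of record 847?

Insert 503: h=10, slot 10 empty => index 10.
Insert 121: h=9, slot 9 empty => index 9.
Insert 904: h=7, slot 7 empty => index 7.
Insert 717: h=6, slot 6 empty => index 6.
Insert 119: h=6, slots 6,7,10 occupied => index 2.
Insert 171: h=6, slots 6,7,10,2,9 occupied => index 5.
Insert 847: h=6, slots 6,7,10,2,9,5 occupied => index 3.
Table: [-, -, 119, 847, -, 171, 717, 904, -, 121, 503, -, -]

3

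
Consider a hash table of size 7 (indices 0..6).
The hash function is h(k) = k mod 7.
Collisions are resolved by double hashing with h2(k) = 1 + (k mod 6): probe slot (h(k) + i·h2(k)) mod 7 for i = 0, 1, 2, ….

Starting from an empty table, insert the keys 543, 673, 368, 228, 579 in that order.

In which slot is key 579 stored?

543 hashes to 4; slot 4 is free -> place at 4.
673 hashes to 1; slot 1 is free -> place at 1.
368 hashes to 4, h2=3; 4 taken -> place at 0.
228 hashes to 4, h2=1; 4 taken -> place at 5.
579 hashes to 5, h2=4; 5 taken -> place at 2.
Table: [368, 673, 579, ∅, 543, 228, ∅]

2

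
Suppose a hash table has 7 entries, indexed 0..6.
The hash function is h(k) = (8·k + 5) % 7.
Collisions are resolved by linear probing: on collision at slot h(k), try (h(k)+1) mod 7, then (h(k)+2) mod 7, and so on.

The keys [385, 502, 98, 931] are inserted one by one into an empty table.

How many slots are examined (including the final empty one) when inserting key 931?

Insert 385: h=5, slot 5 empty → index 5.
Insert 502: h=3, slot 3 empty → index 3.
Insert 98: h=5, slot 5 occupied → index 6.
Insert 931: h=5, slots 5,6 occupied → index 0.
Table: [931, ., ., 502, ., 385, 98]

3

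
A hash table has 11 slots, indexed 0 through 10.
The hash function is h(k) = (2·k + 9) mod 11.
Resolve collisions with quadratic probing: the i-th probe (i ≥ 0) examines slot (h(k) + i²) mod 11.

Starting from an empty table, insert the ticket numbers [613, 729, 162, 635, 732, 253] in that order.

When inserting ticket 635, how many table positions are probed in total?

613: h=3 → slot 3
729: h=4 → slot 4
162: h=3, probe 3,4,7 → slot 7
635: h=3, probe 3,4,7,1 → slot 1
732: h=10 → slot 10
253: h=9 → slot 9
Table: [—, 635, —, 613, 729, —, —, 162, —, 253, 732]

4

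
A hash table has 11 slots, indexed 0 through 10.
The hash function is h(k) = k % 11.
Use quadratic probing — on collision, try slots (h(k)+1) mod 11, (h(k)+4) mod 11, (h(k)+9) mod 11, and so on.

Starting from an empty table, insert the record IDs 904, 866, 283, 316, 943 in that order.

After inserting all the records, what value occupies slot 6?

904 hashes to 2; slot 2 is free -> place at 2.
866 hashes to 8; slot 8 is free -> place at 8.
283 hashes to 8; 8 taken -> place at 9.
316 hashes to 8; 8,9 taken -> place at 1.
943 hashes to 8; 8,9,1 taken -> place at 6.
Table: [., 316, 904, ., ., ., 943, ., 866, 283, .]

943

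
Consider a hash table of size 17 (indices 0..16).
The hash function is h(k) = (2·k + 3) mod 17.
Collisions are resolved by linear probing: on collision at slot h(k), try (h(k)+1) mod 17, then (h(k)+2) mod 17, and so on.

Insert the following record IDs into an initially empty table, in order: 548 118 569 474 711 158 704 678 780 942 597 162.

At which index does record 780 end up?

548 hashes to 11; slot 11 is free -> place at 11.
118 hashes to 1; slot 1 is free -> place at 1.
569 hashes to 2; slot 2 is free -> place at 2.
474 hashes to 16; slot 16 is free -> place at 16.
711 hashes to 14; slot 14 is free -> place at 14.
158 hashes to 13; slot 13 is free -> place at 13.
704 hashes to 0; slot 0 is free -> place at 0.
678 hashes to 16; 16,0,1,2 taken -> place at 3.
780 hashes to 16; 16,0,1,2,3 taken -> place at 4.
942 hashes to 0; 0,1,2,3,4 taken -> place at 5.
597 hashes to 7; slot 7 is free -> place at 7.
162 hashes to 4; 4,5 taken -> place at 6.
Table: [704, 118, 569, 678, 780, 942, 162, 597, _, _, _, 548, _, 158, 711, _, 474]

4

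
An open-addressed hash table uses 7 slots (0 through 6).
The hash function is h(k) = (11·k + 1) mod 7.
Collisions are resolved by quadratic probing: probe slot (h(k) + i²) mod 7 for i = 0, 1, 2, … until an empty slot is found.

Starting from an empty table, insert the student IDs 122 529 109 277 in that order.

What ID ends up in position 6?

122: h=6 → slot 6
529: h=3 → slot 3
109: h=3, probe 3,4 → slot 4
277: h=3, probe 3,4,0 → slot 0
Table: [277, _, _, 529, 109, _, 122]

122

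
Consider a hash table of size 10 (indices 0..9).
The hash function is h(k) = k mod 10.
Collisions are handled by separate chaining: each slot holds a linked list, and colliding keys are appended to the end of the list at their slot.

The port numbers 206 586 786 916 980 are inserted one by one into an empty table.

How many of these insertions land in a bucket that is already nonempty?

Insert 206: h=6, bucket 6 empty → new chain.
Insert 586: h=6, bucket 6 nonempty → append to chain.
Insert 786: h=6, bucket 6 nonempty → append to chain.
Insert 916: h=6, bucket 6 nonempty → append to chain.
Insert 980: h=0, bucket 0 empty → new chain.
Final buckets:
0: 980
1: -
2: -
3: -
4: -
5: -
6: 206 -> 586 -> 786 -> 916
7: -
8: -
9: -

3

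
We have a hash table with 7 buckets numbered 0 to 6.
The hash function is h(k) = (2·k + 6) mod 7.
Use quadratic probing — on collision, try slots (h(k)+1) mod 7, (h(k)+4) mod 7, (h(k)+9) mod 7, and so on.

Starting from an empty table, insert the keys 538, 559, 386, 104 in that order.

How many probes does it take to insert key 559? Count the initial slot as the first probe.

538: h=4 => slot 4
559: h=4, probe 4,5 => slot 5
386: h=1 => slot 1
104: h=4, probe 4,5,1,6 => slot 6
Table: [—, 386, —, —, 538, 559, 104]

2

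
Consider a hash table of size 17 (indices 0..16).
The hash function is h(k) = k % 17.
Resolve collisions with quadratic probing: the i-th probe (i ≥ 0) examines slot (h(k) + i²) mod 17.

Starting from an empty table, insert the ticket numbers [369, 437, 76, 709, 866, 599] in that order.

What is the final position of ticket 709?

Insert 369: h=12, slot 12 empty → index 12.
Insert 437: h=12, slot 12 occupied → index 13.
Insert 76: h=8, slot 8 empty → index 8.
Insert 709: h=12, slots 12,13 occupied → index 16.
Insert 866: h=16, slot 16 occupied → index 0.
Insert 599: h=4, slot 4 empty → index 4.
Table: [866, —, —, —, 599, —, —, —, 76, —, —, —, 369, 437, —, —, 709]

16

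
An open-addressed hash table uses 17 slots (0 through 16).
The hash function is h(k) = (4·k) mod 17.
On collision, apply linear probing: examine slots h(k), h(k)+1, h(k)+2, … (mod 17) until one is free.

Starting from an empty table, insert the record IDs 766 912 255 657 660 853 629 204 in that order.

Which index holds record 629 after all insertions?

1

766: h=4 => slot 4
912: h=10 => slot 10
255: h=0 => slot 0
657: h=10, probe 10,11 => slot 11
660: h=5 => slot 5
853: h=12 => slot 12
629: h=0, probe 0,1 => slot 1
204: h=0, probe 0,1,2 => slot 2
Table: [255, 629, 204, _, 766, 660, _, _, _, _, 912, 657, 853, _, _, _, _]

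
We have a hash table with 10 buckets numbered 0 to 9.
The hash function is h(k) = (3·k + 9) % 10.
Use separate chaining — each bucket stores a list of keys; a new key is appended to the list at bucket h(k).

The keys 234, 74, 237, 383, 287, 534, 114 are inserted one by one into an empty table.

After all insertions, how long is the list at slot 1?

4

234 → bucket 1
74 → bucket 1 (collision)
237 → bucket 0
383 → bucket 8
287 → bucket 0 (collision)
534 → bucket 1 (collision)
114 → bucket 1 (collision)
Final buckets:
0: 237 -> 287
1: 234 -> 74 -> 534 -> 114
2: -
3: -
4: -
5: -
6: -
7: -
8: 383
9: -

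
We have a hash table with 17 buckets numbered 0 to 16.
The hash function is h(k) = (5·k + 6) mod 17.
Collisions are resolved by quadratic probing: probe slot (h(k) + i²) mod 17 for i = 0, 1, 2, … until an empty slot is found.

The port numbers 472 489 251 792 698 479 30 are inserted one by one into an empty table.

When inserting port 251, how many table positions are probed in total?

472 hashes to 3; slot 3 is free => place at 3.
489 hashes to 3; 3 taken => place at 4.
251 hashes to 3; 3,4 taken => place at 7.
792 hashes to 5; slot 5 is free => place at 5.
698 hashes to 11; slot 11 is free => place at 11.
479 hashes to 4; 4,5 taken => place at 8.
30 hashes to 3; 3,4,7 taken => place at 12.
Table: [—, —, —, 472, 489, 792, —, 251, 479, —, —, 698, 30, —, —, —, —]

3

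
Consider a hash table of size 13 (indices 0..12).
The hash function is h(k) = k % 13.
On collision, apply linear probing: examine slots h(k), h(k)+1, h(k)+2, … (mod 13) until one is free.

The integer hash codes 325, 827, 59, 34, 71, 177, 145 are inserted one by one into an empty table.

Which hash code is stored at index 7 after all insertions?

325: h=0 -> slot 0
827: h=8 -> slot 8
59: h=7 -> slot 7
34: h=8, probe 8,9 -> slot 9
71: h=6 -> slot 6
177: h=8, probe 8,9,10 -> slot 10
145: h=2 -> slot 2
Table: [325, —, 145, —, —, —, 71, 59, 827, 34, 177, —, —]

59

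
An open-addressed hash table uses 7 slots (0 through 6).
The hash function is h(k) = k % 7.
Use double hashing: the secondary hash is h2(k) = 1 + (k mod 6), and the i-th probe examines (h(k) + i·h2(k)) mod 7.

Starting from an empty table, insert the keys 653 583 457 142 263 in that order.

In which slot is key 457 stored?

6

653 hashes to 2; slot 2 is free -> place at 2.
583 hashes to 2, h2=2; 2 taken -> place at 4.
457 hashes to 2, h2=2; 2,4 taken -> place at 6.
142 hashes to 2, h2=5; 2 taken -> place at 0.
263 hashes to 4, h2=6; 4 taken -> place at 3.
Table: [142, —, 653, 263, 583, —, 457]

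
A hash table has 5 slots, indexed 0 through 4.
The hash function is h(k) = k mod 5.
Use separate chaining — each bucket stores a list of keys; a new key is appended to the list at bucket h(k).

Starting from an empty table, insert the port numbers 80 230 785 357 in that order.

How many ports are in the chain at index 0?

3

Insert 80: h=0, bucket 0 empty -> new chain.
Insert 230: h=0, bucket 0 nonempty -> append to chain.
Insert 785: h=0, bucket 0 nonempty -> append to chain.
Insert 357: h=2, bucket 2 empty -> new chain.
Final buckets:
0: 80 -> 230 -> 785
1: .
2: 357
3: .
4: .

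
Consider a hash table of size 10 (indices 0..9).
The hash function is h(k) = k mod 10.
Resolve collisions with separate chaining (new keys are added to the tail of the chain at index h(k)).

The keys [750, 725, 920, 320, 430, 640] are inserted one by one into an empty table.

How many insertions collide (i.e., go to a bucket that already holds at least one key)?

Insert 750: h=0, bucket 0 empty → new chain.
Insert 725: h=5, bucket 5 empty → new chain.
Insert 920: h=0, bucket 0 nonempty → append to chain.
Insert 320: h=0, bucket 0 nonempty → append to chain.
Insert 430: h=0, bucket 0 nonempty → append to chain.
Insert 640: h=0, bucket 0 nonempty → append to chain.
Final buckets:
0: 750 -> 920 -> 320 -> 430 -> 640
1: ∅
2: ∅
3: ∅
4: ∅
5: 725
6: ∅
7: ∅
8: ∅
9: ∅

4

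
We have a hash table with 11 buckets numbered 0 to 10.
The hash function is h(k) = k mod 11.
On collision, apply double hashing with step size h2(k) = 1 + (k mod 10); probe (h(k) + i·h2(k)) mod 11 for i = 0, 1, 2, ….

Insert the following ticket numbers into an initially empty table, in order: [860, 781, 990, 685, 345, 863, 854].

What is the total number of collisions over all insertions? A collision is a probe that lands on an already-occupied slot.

1

Insert 860: h=2, slot 2 empty => index 2.
Insert 781: h=0, slot 0 empty => index 0.
Insert 990: h=0, h2=1, slot 0 occupied => index 1.
Insert 685: h=3, slot 3 empty => index 3.
Insert 345: h=4, slot 4 empty => index 4.
Insert 863: h=5, slot 5 empty => index 5.
Insert 854: h=7, slot 7 empty => index 7.
Table: [781, 990, 860, 685, 345, 863, _, 854, _, _, _]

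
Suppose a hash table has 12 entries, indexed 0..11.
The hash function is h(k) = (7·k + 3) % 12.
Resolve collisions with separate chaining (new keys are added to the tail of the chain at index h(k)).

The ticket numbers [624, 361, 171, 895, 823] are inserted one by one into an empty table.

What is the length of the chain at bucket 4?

2

Insert 624: h=3, bucket 3 empty -> new chain.
Insert 361: h=10, bucket 10 empty -> new chain.
Insert 171: h=0, bucket 0 empty -> new chain.
Insert 895: h=4, bucket 4 empty -> new chain.
Insert 823: h=4, bucket 4 nonempty -> append to chain.
Final buckets:
0: 171
1: -
2: -
3: 624
4: 895 -> 823
5: -
6: -
7: -
8: -
9: -
10: 361
11: -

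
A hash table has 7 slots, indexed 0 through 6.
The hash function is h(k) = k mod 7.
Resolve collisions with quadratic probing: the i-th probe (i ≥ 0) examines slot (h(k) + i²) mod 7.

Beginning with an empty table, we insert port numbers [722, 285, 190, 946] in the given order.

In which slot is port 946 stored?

3

722 hashes to 1; slot 1 is free => place at 1.
285 hashes to 5; slot 5 is free => place at 5.
190 hashes to 1; 1 taken => place at 2.
946 hashes to 1; 1,2,5 taken => place at 3.
Table: [-, 722, 190, 946, -, 285, -]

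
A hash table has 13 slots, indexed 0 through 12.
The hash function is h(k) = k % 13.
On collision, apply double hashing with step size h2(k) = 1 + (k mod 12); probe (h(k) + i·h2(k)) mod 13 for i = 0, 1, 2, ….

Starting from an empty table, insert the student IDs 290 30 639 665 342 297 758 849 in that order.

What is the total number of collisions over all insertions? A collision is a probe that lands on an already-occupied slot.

10

290 hashes to 4; slot 4 is free → place at 4.
30 hashes to 4, h2=7; 4 taken → place at 11.
639 hashes to 2; slot 2 is free → place at 2.
665 hashes to 2, h2=6; 2 taken → place at 8.
342 hashes to 4, h2=7; 4,11 taken → place at 5.
297 hashes to 11, h2=10; 11,8,5,2 taken → place at 12.
758 hashes to 4, h2=3; 4 taken → place at 7.
849 hashes to 4, h2=10; 4 taken → place at 1.
Table: [∅, 849, 639, ∅, 290, 342, ∅, 758, 665, ∅, ∅, 30, 297]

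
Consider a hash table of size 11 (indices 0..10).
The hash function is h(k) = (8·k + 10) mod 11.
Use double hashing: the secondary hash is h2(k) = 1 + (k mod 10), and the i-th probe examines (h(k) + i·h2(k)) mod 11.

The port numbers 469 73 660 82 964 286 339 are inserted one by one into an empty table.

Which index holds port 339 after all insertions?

Insert 469: h=0, slot 0 empty => index 0.
Insert 73: h=0, h2=4, slot 0 occupied => index 4.
Insert 660: h=10, slot 10 empty => index 10.
Insert 82: h=6, slot 6 empty => index 6.
Insert 964: h=0, h2=5, slot 0 occupied => index 5.
Insert 286: h=10, h2=7, slots 10,6 occupied => index 2.
Insert 339: h=5, h2=10, slots 5,4 occupied => index 3.
Table: [469, _, 286, 339, 73, 964, 82, _, _, _, 660]

3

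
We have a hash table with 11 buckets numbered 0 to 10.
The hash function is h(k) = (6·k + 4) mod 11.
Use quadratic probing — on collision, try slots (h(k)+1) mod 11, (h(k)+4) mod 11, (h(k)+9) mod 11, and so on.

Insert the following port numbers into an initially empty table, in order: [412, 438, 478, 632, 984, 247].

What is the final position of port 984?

412 hashes to 1; slot 1 is free -> place at 1.
438 hashes to 3; slot 3 is free -> place at 3.
478 hashes to 1; 1 taken -> place at 2.
632 hashes to 1; 1,2 taken -> place at 5.
984 hashes to 1; 1,2,5 taken -> place at 10.
247 hashes to 1; 1,2,5,10 taken -> place at 6.
Table: [_, 412, 478, 438, _, 632, 247, _, _, _, 984]

10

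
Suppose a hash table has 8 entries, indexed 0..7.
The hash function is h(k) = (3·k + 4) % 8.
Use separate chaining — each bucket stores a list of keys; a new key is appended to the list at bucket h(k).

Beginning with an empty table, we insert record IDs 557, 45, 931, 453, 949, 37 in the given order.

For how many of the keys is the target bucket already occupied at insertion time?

4

557 → bucket 3
45 → bucket 3 (collision)
931 → bucket 5
453 → bucket 3 (collision)
949 → bucket 3 (collision)
37 → bucket 3 (collision)
Final buckets:
0: _
1: _
2: _
3: 557 -> 45 -> 453 -> 949 -> 37
4: _
5: 931
6: _
7: _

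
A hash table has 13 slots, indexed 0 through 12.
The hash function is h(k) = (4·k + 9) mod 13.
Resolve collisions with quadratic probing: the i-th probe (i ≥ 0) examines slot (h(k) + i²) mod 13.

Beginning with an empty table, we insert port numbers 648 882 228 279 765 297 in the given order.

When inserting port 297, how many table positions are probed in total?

648: h=1 -> slot 1
882: h=1, probe 1,2 -> slot 2
228: h=11 -> slot 11
279: h=7 -> slot 7
765: h=1, probe 1,2,5 -> slot 5
297: h=1, probe 1,2,5,10 -> slot 10
Table: [., 648, 882, ., ., 765, ., 279, ., ., 297, 228, .]

4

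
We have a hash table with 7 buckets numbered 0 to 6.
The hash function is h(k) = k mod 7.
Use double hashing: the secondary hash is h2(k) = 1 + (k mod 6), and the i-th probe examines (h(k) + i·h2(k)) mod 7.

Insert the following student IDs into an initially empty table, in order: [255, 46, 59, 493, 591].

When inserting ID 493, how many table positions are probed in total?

2

255 hashes to 3; slot 3 is free => place at 3.
46 hashes to 4; slot 4 is free => place at 4.
59 hashes to 3, h2=6; 3 taken => place at 2.
493 hashes to 3, h2=2; 3 taken => place at 5.
591 hashes to 3, h2=4; 3 taken => place at 0.
Table: [591, —, 59, 255, 46, 493, —]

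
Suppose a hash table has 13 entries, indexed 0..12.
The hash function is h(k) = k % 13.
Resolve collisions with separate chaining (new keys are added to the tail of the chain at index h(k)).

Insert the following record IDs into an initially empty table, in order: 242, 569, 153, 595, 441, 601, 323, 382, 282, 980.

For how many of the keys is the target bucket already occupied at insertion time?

3

242 -> bucket 8
569 -> bucket 10
153 -> bucket 10 (collision)
595 -> bucket 10 (collision)
441 -> bucket 12
601 -> bucket 3
323 -> bucket 11
382 -> bucket 5
282 -> bucket 9
980 -> bucket 5 (collision)
Final buckets:
0: -
1: -
2: -
3: 601
4: -
5: 382 -> 980
6: -
7: -
8: 242
9: 282
10: 569 -> 153 -> 595
11: 323
12: 441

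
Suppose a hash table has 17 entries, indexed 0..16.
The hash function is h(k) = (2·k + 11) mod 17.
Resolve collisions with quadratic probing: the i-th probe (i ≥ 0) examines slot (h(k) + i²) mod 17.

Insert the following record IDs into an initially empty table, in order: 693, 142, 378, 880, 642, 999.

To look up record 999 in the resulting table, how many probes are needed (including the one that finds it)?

693: h=3 -> slot 3
142: h=6 -> slot 6
378: h=2 -> slot 2
880: h=3, probe 3,4 -> slot 4
642: h=3, probe 3,4,7 -> slot 7
999: h=3, probe 3,4,7,12 -> slot 12
Table: [., ., 378, 693, 880, ., 142, 642, ., ., ., ., 999, ., ., ., .]
Lookup 999: h=3, probe 3,4,7,12 → found at 12.

4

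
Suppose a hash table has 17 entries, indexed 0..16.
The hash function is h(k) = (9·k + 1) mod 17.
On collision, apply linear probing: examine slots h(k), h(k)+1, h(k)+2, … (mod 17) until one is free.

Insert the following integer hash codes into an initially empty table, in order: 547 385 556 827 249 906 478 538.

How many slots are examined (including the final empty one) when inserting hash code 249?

Insert 547: h=11, slot 11 empty => index 11.
Insert 385: h=15, slot 15 empty => index 15.
Insert 556: h=7, slot 7 empty => index 7.
Insert 827: h=15, slot 15 occupied => index 16.
Insert 249: h=15, slots 15,16 occupied => index 0.
Insert 906: h=12, slot 12 empty => index 12.
Insert 478: h=2, slot 2 empty => index 2.
Insert 538: h=15, slots 15,16,0 occupied => index 1.
Table: [249, 538, 478, -, -, -, -, 556, -, -, -, 547, 906, -, -, 385, 827]

3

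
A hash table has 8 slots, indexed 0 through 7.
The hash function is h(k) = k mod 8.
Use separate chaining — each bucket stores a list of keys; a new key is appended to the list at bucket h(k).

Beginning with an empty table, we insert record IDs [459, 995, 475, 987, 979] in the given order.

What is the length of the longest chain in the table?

Insert 459: h=3, bucket 3 empty → new chain.
Insert 995: h=3, bucket 3 nonempty → append to chain.
Insert 475: h=3, bucket 3 nonempty → append to chain.
Insert 987: h=3, bucket 3 nonempty → append to chain.
Insert 979: h=3, bucket 3 nonempty → append to chain.
Final buckets:
0: .
1: .
2: .
3: 459 -> 995 -> 475 -> 987 -> 979
4: .
5: .
6: .
7: .

5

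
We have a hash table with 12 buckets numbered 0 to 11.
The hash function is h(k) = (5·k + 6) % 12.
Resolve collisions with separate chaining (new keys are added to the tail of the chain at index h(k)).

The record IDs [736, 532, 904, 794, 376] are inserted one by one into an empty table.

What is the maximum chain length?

Insert 736: h=2, bucket 2 empty → new chain.
Insert 532: h=2, bucket 2 nonempty → append to chain.
Insert 904: h=2, bucket 2 nonempty → append to chain.
Insert 794: h=4, bucket 4 empty → new chain.
Insert 376: h=2, bucket 2 nonempty → append to chain.
Final buckets:
0: _
1: _
2: 736 -> 532 -> 904 -> 376
3: _
4: 794
5: _
6: _
7: _
8: _
9: _
10: _
11: _

4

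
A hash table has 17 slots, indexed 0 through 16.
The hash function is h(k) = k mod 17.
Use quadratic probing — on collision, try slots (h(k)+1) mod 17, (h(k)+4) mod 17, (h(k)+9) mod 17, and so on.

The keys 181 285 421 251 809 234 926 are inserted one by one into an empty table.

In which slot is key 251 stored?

0

181: h=11 -> slot 11
285: h=13 -> slot 13
421: h=13, probe 13,14 -> slot 14
251: h=13, probe 13,14,0 -> slot 0
809: h=10 -> slot 10
234: h=13, probe 13,14,0,5 -> slot 5
926: h=8 -> slot 8
Table: [251, ., ., ., ., 234, ., ., 926, ., 809, 181, ., 285, 421, ., .]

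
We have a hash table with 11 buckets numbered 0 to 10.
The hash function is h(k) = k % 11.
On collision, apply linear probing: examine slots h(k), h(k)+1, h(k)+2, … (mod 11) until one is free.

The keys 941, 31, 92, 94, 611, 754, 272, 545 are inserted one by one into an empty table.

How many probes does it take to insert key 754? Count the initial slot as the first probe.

5

941: h=6 => slot 6
31: h=9 => slot 9
92: h=4 => slot 4
94: h=6, probe 6,7 => slot 7
611: h=6, probe 6,7,8 => slot 8
754: h=6, probe 6,7,8,9,10 => slot 10
272: h=8, probe 8,9,10,0 => slot 0
545: h=6, probe 6,7,8,9,10,0,1 => slot 1
Table: [272, 545, ., ., 92, ., 941, 94, 611, 31, 754]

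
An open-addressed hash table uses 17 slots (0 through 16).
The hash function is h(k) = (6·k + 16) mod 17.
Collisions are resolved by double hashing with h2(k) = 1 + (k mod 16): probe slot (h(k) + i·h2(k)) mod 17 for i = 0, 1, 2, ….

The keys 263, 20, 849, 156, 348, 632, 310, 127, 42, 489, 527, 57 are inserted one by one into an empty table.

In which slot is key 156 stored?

263 hashes to 13; slot 13 is free → place at 13.
20 hashes to 0; slot 0 is free → place at 0.
849 hashes to 10; slot 10 is free → place at 10.
156 hashes to 0, h2=13; 0,13 taken → place at 9.
348 hashes to 13, h2=13; 13,9 taken → place at 5.
632 hashes to 0, h2=9; 0,9 taken → place at 1.
310 hashes to 6; slot 6 is free → place at 6.
127 hashes to 13, h2=16; 13 taken → place at 12.
42 hashes to 13, h2=11; 13 taken → place at 7.
489 hashes to 9, h2=10; 9 taken → place at 2.
527 hashes to 16; slot 16 is free → place at 16.
57 hashes to 1, h2=10; 1 taken → place at 11.
Table: [20, 632, 489, ., ., 348, 310, 42, ., 156, 849, 57, 127, 263, ., ., 527]

9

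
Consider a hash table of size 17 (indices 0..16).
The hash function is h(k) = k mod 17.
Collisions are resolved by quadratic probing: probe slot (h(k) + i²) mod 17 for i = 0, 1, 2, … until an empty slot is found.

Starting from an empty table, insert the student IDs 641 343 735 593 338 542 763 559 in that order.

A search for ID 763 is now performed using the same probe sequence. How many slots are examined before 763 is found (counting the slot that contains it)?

4

Insert 641: h=12, slot 12 empty => index 12.
Insert 343: h=3, slot 3 empty => index 3.
Insert 735: h=4, slot 4 empty => index 4.
Insert 593: h=15, slot 15 empty => index 15.
Insert 338: h=15, slot 15 occupied => index 16.
Insert 542: h=15, slots 15,16 occupied => index 2.
Insert 763: h=15, slots 15,16,2 occupied => index 7.
Insert 559: h=15, slots 15,16,2,7 occupied => index 14.
Table: [∅, ∅, 542, 343, 735, ∅, ∅, 763, ∅, ∅, ∅, ∅, 641, ∅, 559, 593, 338]
Lookup 763: h=15, probe 15,16,2,7 → found at 7.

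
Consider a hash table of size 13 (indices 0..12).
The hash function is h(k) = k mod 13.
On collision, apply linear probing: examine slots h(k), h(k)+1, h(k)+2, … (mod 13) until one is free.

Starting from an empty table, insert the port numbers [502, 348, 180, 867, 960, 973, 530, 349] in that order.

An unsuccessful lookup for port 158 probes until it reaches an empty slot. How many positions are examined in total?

502: h=8 → slot 8
348: h=10 → slot 10
180: h=11 → slot 11
867: h=9 → slot 9
960: h=11, probe 11,12 → slot 12
973: h=11, probe 11,12,0 → slot 0
530: h=10, probe 10,11,12,0,1 → slot 1
349: h=11, probe 11,12,0,1,2 → slot 2
Table: [973, 530, 349, _, _, _, _, _, 502, 867, 348, 180, 960]
Lookup 158: h=2, probe 2,3 → slot 3 empty, not found.

2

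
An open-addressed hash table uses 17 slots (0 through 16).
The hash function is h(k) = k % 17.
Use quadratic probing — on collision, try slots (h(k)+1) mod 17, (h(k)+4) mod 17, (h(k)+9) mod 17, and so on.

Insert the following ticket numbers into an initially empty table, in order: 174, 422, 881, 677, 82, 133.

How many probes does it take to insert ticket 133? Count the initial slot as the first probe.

5

174 hashes to 4; slot 4 is free => place at 4.
422 hashes to 14; slot 14 is free => place at 14.
881 hashes to 14; 14 taken => place at 15.
677 hashes to 14; 14,15 taken => place at 1.
82 hashes to 14; 14,15,1 taken => place at 6.
133 hashes to 14; 14,15,1,6 taken => place at 13.
Table: [., 677, ., ., 174, ., 82, ., ., ., ., ., ., 133, 422, 881, .]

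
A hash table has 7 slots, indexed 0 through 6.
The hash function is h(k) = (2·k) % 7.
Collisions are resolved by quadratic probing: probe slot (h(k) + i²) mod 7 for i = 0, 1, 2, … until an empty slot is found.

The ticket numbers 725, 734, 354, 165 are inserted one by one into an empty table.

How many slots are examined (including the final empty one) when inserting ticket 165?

Insert 725: h=1, slot 1 empty → index 1.
Insert 734: h=5, slot 5 empty → index 5.
Insert 354: h=1, slot 1 occupied → index 2.
Insert 165: h=1, slots 1,2,5 occupied → index 3.
Table: [∅, 725, 354, 165, ∅, 734, ∅]

4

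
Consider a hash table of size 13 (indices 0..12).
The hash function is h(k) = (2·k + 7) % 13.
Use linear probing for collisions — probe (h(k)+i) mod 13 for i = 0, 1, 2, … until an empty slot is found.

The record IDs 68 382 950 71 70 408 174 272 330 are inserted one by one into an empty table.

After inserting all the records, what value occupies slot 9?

950

Insert 68: h=0, slot 0 empty => index 0.
Insert 382: h=4, slot 4 empty => index 4.
Insert 950: h=9, slot 9 empty => index 9.
Insert 71: h=6, slot 6 empty => index 6.
Insert 70: h=4, slot 4 occupied => index 5.
Insert 408: h=4, slots 4,5,6 occupied => index 7.
Insert 174: h=4, slots 4,5,6,7 occupied => index 8.
Insert 272: h=5, slots 5,6,7,8,9 occupied => index 10.
Insert 330: h=4, slots 4,5,6,7,8,9,10 occupied => index 11.
Table: [68, _, _, _, 382, 70, 71, 408, 174, 950, 272, 330, _]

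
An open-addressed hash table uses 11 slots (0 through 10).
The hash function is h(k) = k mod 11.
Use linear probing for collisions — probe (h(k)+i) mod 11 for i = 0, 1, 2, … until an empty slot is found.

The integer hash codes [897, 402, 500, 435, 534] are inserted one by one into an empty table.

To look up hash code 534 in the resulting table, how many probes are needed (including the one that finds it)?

Insert 897: h=6, slot 6 empty => index 6.
Insert 402: h=6, slot 6 occupied => index 7.
Insert 500: h=5, slot 5 empty => index 5.
Insert 435: h=6, slots 6,7 occupied => index 8.
Insert 534: h=6, slots 6,7,8 occupied => index 9.
Table: [_, _, _, _, _, 500, 897, 402, 435, 534, _]
Lookup 534: h=6, probe 6,7,8,9 → found at 9.

4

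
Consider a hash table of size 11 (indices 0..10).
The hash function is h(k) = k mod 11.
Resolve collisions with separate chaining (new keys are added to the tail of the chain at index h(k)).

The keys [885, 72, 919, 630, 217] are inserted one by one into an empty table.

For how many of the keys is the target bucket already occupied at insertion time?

885 → bucket 5
72 → bucket 6
919 → bucket 6 (collision)
630 → bucket 3
217 → bucket 8
Final buckets:
0: —
1: —
2: —
3: 630
4: —
5: 885
6: 72 -> 919
7: —
8: 217
9: —
10: —

1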